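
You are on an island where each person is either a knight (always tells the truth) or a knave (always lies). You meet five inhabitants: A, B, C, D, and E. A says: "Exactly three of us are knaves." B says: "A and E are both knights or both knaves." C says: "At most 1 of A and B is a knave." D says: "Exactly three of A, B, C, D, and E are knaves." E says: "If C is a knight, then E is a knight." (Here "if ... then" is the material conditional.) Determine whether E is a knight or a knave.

Consistent assignments: {A=knave, B=knave, C=knave, D=knave, E=knight}
In every consistent assignment, E is a knight.

E is a knight.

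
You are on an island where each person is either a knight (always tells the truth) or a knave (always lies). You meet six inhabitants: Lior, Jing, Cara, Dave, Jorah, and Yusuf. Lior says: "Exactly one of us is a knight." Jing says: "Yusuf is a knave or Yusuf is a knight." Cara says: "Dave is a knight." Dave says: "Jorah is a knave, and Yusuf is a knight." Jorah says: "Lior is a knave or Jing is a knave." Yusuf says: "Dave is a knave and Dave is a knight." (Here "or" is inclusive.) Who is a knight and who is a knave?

Lior is a knave; "exactly one of us is a knight" is False, as required.
Jing (knight): "Yusuf is a knave or Yusuf is a knight" — True. ✓
Cara is a knave, so "Dave is a knight" must be False — and it is.
Dave is a knave, and the claim "Jorah is a knave, and Yusuf is a knight" is indeed False.
Jorah is a knight, so "Lior is a knave or Jing is a knave" must be True — and it is.
Yusuf (knave): "Dave is a knave and Dave is a knight" — False. ✓

Knights: Jing and Jorah. Knaves: Lior, Cara, Dave, and Yusuf.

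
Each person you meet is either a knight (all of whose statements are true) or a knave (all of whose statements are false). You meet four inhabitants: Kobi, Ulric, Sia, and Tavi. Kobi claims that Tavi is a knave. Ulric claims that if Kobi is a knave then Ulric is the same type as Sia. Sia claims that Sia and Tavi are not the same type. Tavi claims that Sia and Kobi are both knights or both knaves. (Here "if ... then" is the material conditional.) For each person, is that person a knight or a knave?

Kobi is a knight, Ulric is a knight, Sia is a knave, and Tavi is a knave.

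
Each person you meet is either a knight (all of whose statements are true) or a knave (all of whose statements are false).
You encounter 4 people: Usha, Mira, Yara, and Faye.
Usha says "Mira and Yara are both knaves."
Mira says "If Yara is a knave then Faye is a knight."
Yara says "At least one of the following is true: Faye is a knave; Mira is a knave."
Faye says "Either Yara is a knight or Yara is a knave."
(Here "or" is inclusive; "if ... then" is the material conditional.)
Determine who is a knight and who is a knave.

Suppose Usha is a knight. Then Usha's statement "Mira and Yara are both knaves" would have to be true. Checking the 8 ways to assign the others, none is consistent with every speaker.
(For instance, with Mira=knight, Yara=knave, Faye=knight, Usha's claim "Mira and Yara are both knaves" comes out false where it would need to be true.)
So Usha must be a knave, making "Mira and Yara are both knaves" false. Taking Usha=knave, Mira=knight, Yara=knave, Faye=knight, each remaining statement checks out:
  Mira (knight): "if Yara is a knave then Faye is a knight" — true. ✓
  Yara (knave): "at least one of the following is true: Faye is a knave; Mira is a knave" — false. ✓
  Faye (knight): "either Yara is a knight or Yara is a knave" — true. ✓
This is the unique consistent assignment.

Usha is a knave, Mira is a knight, Yara is a knave, and Faye is a knight.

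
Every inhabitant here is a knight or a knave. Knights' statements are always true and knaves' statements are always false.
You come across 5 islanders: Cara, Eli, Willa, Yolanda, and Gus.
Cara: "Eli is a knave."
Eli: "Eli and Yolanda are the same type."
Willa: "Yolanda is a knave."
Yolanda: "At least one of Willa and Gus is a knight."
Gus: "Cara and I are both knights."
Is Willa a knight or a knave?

Willa is a knave.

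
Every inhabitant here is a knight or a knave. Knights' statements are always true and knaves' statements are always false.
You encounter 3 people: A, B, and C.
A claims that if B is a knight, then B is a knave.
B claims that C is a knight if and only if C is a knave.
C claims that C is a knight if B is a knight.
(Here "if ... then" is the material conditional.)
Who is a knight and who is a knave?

A is a knight, B is a knave, and C is a knight.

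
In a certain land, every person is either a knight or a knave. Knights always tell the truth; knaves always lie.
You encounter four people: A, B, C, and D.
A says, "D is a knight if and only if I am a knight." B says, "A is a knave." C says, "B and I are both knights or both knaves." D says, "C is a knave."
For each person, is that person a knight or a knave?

A is a knave, B is a knight, C is a knave, and D is a knight.

Suppose A is a knight. Then A's statement "D is a knight if and only if I am a knight" would have to be true. Checking the 8 ways to assign the others, none is consistent with every speaker.
(For instance, with B=knight, C=knave, D=knight, B's claim "A is a knave" comes out false where it would need to be true.)
So A must be a knave, making "D is a knight if and only if I am a knight" false. Taking A=knave, B=knight, C=knave, D=knight, each remaining statement checks out:
  B (knight): "A is a knave" — true. ✓
  C (knave): "B and I are both knights or both knaves" — false. ✓
  D (knight): "C is a knave" — true. ✓
This is the unique consistent assignment.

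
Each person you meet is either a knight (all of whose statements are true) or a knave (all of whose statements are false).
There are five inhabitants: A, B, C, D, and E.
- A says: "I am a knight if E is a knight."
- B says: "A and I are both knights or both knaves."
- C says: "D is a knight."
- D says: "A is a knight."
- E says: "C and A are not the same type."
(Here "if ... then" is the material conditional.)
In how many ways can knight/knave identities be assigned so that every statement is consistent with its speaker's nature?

2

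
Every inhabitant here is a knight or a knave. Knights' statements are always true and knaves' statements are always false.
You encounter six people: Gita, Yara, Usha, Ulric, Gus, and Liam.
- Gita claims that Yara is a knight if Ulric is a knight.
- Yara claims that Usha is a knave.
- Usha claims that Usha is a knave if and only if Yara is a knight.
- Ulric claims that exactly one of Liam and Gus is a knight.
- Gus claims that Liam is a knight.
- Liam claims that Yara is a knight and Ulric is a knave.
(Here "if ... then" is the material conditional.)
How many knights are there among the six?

2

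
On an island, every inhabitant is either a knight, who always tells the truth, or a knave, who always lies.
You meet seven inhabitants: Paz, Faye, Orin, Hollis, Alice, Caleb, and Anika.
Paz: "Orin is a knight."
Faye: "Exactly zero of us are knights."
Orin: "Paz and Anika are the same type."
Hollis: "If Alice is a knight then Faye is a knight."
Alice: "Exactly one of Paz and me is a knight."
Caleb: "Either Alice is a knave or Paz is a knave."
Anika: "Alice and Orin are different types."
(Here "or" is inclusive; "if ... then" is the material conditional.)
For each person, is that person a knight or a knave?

Paz is a knave, Faye is a knave, Orin is a knave, Hollis is a knave, Alice is a knight, Caleb is a knight, and Anika is a knight.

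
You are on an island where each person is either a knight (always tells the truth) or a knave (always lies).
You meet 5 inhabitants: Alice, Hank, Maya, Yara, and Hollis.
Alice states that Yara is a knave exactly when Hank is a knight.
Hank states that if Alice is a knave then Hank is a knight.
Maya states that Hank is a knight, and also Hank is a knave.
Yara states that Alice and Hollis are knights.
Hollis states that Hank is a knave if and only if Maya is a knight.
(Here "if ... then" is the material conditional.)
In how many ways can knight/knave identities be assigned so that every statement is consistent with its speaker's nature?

1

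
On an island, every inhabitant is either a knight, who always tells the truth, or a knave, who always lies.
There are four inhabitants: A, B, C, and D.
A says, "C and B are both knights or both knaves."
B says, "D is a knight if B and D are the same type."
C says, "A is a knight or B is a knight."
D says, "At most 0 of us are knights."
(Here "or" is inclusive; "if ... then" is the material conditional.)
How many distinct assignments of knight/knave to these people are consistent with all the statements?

1

Consistent assignments:
  A=knight, B=knight, C=knight, D=knave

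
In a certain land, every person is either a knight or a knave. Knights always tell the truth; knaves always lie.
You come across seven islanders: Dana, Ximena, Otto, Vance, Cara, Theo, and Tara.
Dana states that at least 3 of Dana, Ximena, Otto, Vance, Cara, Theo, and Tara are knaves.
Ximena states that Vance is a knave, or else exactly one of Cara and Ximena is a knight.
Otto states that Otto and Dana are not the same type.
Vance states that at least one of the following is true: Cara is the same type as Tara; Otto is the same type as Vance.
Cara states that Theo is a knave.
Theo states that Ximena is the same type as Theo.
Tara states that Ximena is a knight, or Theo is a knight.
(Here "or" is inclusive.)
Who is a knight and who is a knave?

Knights: Ximena, Otto, Vance, Theo, and Tara. Knaves: Dana and Cara.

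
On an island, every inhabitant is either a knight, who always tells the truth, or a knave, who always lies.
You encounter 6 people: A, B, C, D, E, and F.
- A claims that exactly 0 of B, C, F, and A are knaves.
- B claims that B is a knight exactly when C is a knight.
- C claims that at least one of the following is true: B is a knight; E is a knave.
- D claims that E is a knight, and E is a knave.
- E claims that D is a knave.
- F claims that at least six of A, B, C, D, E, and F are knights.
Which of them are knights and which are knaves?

A is a knave, B is a knight, C is a knight, D is a knave, E is a knight, and F is a knave.

Since A is a knave, "exactly 0 of B, C, F, and A are knaves" needs to be False, which holds.
B is a knight; "B is a knight exactly when C is a knight" is True, as required.
C (knight): "at least one of the following is true: B is a knight; E is a knave" — True. ✓
D is a knave; "E is a knight, and E is a knave" is False, as required.
E (knight): "D is a knave" — True. ✓
F is a knave, so "at least six of A, B, C, D, E, and F are knights" must be False — and it is.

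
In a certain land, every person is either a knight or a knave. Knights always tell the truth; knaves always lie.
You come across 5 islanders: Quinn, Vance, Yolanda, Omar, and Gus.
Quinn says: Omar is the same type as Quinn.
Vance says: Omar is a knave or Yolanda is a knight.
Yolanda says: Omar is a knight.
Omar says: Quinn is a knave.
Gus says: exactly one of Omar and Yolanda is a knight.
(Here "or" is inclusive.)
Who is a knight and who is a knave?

Quinn is a knave, Vance is a knight, Yolanda is a knight, Omar is a knight, and Gus is a knave.

Suppose Quinn is a knight. Then Quinn's statement "Omar is the same type as Quinn" would have to be true. Checking the 16 ways to assign the others, none is consistent with every speaker.
(For instance, with Vance=knight, Yolanda=knight, Omar=knight, Gus=knave, Omar's claim "Quinn is a knave" comes out false where it would need to be true.)
So Quinn must be a knave, making "Omar is the same type as Quinn" false. Taking Quinn=knave, Vance=knight, Yolanda=knight, Omar=knight, Gus=knave, each remaining statement checks out:
  Vance (knight): "Omar is a knave or Yolanda is a knight" — true. ✓
  Yolanda (knight): "Omar is a knight" — true. ✓
  Omar (knight): "Quinn is a knave" — true. ✓
  Gus (knave): "exactly one of Omar and Yolanda is a knight" — false. ✓
This is the unique consistent assignment.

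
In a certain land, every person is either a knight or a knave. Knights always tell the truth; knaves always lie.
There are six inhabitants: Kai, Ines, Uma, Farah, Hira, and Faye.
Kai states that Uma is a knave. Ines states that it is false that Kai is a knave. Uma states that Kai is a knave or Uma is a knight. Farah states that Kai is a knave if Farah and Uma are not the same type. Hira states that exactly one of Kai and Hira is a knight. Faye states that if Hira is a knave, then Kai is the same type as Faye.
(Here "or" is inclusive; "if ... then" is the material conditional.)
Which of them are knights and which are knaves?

Kai is a knave, Ines is a knave, Uma is a knight, Farah is a knight, Hira is a knight, and Faye is a knight.

As a knave, Kai's statement "Uma is a knave" should be false; it is.
Ines is a knave; "it is false that Kai is a knave" is false, as required.
As a knight, Uma's statement "Kai is a knave or Uma is a knight" should be True; it is.
Farah is a knight, so "Kai is a knave if Farah and Uma are not the same type" must be True — and it is.
Hira is a knight, so "exactly one of Kai and Hira is a knight" must be True — and it is.
As a knight, Faye's statement "if Hira is a knave, then Kai is the same type as Faye" should be True; it is.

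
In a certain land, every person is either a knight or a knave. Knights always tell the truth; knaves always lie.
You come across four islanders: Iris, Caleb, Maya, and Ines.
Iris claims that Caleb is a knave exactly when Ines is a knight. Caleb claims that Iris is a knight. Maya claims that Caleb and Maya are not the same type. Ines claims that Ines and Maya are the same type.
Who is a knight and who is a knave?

Iris is a knave, Caleb is a knave, Maya is a knight, and Ines is a knave.

Suppose Iris is a knight. Then Iris's statement "Caleb is a knave exactly when Ines is a knight" would have to be true. Checking the 8 ways to assign the others, none is consistent with every speaker.
(For instance, with Caleb=knave, Maya=knight, Ines=knave, Iris's claim "Caleb is a knave exactly when Ines is a knight" comes out false where it would need to be true.)
So Iris must be a knave, making "Caleb is a knave exactly when Ines is a knight" false. Taking Iris=knave, Caleb=knave, Maya=knight, Ines=knave, each remaining statement checks out:
  Caleb (knave): "Iris is a knight" — false. ✓
  Maya (knight): "Caleb and Maya are not the same type" — true. ✓
  Ines (knave): "Ines and Maya are the same type" — false. ✓
This is the unique consistent assignment.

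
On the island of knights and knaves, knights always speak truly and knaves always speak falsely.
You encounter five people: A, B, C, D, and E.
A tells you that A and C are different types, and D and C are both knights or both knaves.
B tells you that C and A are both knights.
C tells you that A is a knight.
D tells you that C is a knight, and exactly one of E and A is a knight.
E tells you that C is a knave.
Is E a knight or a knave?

E is a knight.

Consistent assignments: {A=knave, B=knave, C=knave, D=knave, E=knight}
In every consistent assignment, E is a knight.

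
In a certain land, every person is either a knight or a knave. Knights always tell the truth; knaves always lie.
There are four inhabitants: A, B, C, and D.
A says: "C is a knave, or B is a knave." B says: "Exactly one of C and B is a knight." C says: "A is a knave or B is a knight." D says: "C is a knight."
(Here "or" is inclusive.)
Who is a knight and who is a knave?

A is a knight, B is a knave, C is a knave, and D is a knave.

Suppose A is a knave. Then A's statement "C is a knave, or B is a knave" would have to be false. Checking the 8 ways to assign the others, none is consistent with every speaker.
(For instance, with B=knave, C=knave, D=knave, A's claim "C is a knave, or B is a knave" comes out true where it would need to be false.)
So A must be a knight, making "C is a knave, or B is a knave" true. Taking A=knight, B=knave, C=knave, D=knave, each remaining statement checks out:
  B (knave): "exactly one of C and B is a knight" — false. ✓
  C (knave): "A is a knave or B is a knight" — false. ✓
  D (knave): "C is a knight" — false. ✓
This is the unique consistent assignment.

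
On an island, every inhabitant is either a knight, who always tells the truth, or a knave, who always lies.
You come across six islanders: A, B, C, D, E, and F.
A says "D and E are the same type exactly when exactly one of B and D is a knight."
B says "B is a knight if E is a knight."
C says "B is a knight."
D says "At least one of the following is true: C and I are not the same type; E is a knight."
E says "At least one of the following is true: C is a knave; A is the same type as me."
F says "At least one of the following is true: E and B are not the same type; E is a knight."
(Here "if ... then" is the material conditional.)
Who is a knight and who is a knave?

A is a knight, B is a knave, C is a knave, D is a knight, E is a knight, and F is a knight.

Since A is a knight, "D and E are the same type exactly when exactly one of B and D is a knight" needs to be true, which holds.
As a knave, B's statement "B is a knight if E is a knight" should be False; it is.
C is a knave, so "B is a knight" must be False — and it is.
D is a knight, and the claim "at least one of the following is true: C and I are not the same type; E is a knight" is indeed true.
As a knight, E's statement "at least one of the following is true: C is a knave; A is the same type as me" should be true; it is.
As a knight, F's statement "at least one of the following is true: E and B are not the same type; E is a knight" should be true; it is.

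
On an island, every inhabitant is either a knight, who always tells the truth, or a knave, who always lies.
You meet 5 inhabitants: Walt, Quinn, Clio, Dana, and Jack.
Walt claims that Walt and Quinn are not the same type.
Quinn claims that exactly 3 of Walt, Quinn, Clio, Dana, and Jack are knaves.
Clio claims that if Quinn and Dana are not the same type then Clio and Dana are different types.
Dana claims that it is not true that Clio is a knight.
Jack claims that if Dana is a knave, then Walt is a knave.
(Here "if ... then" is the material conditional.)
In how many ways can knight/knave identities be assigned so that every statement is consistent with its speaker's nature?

0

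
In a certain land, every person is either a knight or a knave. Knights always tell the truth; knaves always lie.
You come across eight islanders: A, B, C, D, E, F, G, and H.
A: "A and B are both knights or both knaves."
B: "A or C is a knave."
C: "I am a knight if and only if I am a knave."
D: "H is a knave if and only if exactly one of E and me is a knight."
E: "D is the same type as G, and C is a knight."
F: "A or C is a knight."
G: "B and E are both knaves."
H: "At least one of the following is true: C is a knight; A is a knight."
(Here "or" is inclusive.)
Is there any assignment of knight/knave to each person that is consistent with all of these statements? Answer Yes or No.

Yes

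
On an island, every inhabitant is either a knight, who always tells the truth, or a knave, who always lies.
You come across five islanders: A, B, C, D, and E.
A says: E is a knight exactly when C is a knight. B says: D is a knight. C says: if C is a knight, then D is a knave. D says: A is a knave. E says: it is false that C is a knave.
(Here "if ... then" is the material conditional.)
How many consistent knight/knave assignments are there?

1

Consistent assignments:
  A=knight, B=knave, C=knight, D=knave, E=knight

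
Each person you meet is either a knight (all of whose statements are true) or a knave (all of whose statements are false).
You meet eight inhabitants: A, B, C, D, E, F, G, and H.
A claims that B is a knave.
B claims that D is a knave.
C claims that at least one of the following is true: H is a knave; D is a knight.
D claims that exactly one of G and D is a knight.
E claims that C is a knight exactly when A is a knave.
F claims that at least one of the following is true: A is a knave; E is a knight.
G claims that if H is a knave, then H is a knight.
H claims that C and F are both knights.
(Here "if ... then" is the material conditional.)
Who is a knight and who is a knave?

A is a knight, so "B is a knave" must be true — and it is.
B is a knave; "D is a knave" is False, as required.
Since C is a knight, "at least one of the following is true: H is a knave; D is a knight" needs to be true, which holds.
D is a knight, so "exactly one of G and D is a knight" must be true — and it is.
Since E is a knave, "C is a knight exactly when A is a knave" needs to be False, which holds.
Since F is a knave, "at least one of the following is true: A is a knave; E is a knight" needs to be False, which holds.
G is a knave; "if H is a knave, then H is a knight" is False, as required.
Since H is a knave, "C and F are both knights" needs to be False, which holds.

A is a knight, B is a knave, C is a knight, D is a knight, E is a knave, F is a knave, G is a knave, and H is a knave.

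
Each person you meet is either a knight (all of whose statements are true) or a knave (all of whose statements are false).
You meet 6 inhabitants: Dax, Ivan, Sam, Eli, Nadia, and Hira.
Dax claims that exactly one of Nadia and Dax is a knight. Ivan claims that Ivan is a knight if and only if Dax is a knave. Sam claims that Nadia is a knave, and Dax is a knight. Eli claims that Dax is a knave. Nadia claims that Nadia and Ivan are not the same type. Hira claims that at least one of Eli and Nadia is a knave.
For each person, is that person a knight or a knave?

Dax is a knave, Ivan is a knave, Sam is a knave, Eli is a knight, Nadia is a knave, and Hira is a knight.

Dax is a knave, and the claim "exactly one of Nadia and Dax is a knight" is indeed False.
Since Ivan is a knave, "Ivan is a knight if and only if Dax is a knave" needs to be False, which holds.
Sam is a knave, and the claim "Nadia is a knave, and Dax is a knight" is indeed False.
As a knight, Eli's statement "Dax is a knave" should be True; it is.
Since Nadia is a knave, "Nadia and Ivan are not the same type" needs to be False, which holds.
Hira is a knight, so "at least one of Eli and Nadia is a knave" must be True — and it is.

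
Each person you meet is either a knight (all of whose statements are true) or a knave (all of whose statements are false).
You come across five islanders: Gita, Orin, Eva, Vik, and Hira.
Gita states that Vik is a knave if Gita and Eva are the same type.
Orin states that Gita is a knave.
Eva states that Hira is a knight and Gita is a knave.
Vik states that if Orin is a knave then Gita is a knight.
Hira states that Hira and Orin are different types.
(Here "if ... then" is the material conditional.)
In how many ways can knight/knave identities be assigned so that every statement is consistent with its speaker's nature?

2

Consistent assignments:
  Gita=knight, Orin=knave, Eva=knave, Vik=knight, Hira=knight
  Gita=knight, Orin=knave, Eva=knave, Vik=knight, Hira=knave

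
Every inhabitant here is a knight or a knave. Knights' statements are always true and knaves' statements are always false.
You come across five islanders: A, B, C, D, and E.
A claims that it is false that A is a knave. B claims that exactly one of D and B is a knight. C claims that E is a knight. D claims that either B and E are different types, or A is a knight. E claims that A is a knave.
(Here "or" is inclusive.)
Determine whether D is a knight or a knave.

D is a knave.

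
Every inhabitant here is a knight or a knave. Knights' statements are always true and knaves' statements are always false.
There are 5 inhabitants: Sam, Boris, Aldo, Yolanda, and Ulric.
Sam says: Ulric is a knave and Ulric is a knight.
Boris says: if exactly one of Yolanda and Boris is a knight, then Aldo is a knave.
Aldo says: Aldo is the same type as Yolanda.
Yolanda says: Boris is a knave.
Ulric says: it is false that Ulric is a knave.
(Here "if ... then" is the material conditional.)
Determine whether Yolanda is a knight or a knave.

Yolanda is a knight.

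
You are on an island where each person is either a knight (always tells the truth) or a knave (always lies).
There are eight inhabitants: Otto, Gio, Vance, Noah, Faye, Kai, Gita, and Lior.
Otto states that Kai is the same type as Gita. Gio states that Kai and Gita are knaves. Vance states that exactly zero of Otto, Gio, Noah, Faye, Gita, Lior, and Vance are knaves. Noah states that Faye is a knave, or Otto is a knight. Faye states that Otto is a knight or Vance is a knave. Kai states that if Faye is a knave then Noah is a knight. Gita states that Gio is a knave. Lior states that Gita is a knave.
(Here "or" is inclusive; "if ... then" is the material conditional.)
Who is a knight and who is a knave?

Otto is a knight, Gio is a knave, Vance is a knave, Noah is a knight, Faye is a knight, Kai is a knight, Gita is a knight, and Lior is a knave.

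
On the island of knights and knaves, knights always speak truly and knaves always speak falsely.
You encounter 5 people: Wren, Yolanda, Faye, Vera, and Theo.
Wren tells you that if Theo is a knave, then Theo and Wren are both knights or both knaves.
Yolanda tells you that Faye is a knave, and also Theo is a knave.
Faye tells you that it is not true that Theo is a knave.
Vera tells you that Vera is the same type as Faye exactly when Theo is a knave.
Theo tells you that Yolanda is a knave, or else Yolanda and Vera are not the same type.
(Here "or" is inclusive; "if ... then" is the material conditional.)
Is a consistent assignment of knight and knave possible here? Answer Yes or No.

No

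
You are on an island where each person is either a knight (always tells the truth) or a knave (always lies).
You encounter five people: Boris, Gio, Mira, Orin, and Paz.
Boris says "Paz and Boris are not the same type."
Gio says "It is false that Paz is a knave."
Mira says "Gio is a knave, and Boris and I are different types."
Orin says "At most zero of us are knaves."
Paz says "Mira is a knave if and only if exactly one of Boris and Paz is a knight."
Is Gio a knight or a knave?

Gio is a knave.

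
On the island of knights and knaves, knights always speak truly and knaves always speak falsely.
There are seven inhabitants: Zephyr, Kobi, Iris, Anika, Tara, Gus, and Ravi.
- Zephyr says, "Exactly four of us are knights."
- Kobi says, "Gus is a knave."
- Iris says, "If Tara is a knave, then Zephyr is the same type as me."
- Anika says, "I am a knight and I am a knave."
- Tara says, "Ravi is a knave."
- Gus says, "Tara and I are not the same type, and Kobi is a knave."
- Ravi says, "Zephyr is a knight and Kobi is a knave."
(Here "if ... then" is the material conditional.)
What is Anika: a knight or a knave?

Anika is a knave.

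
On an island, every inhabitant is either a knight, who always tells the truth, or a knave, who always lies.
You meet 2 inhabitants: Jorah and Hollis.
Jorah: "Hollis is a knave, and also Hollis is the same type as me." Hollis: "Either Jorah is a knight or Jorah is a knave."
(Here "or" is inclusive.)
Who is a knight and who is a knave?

Jorah is a knave, and the claim "Hollis is a knave, and also Hollis is the same type as me" is indeed false.
Hollis is a knight, and the claim "either Jorah is a knight or Jorah is a knave" is indeed true.

Jorah is a knave and Hollis is a knight.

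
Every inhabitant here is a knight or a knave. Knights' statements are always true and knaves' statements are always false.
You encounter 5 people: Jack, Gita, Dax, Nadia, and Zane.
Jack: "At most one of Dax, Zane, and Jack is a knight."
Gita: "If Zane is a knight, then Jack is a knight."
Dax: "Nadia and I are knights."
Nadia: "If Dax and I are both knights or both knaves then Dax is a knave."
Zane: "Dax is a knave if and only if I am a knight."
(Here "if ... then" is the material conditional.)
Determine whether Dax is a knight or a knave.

Dax is a knave.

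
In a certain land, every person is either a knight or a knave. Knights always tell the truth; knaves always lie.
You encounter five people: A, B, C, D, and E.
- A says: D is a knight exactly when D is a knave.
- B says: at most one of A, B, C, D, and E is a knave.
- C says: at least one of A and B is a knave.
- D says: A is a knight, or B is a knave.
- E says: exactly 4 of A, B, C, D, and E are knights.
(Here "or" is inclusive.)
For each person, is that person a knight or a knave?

A is a knave; "D is a knight exactly when D is a knave" is false, as required.
As a knave, B's statement "at most one of A, B, C, D, and E is a knave" should be false; it is.
C is a knight; "at least one of A and B is a knave" is true, as required.
D is a knight; "A is a knight, or B is a knave" is true, as required.
As a knave, E's statement "exactly 4 of A, B, C, D, and E are knights" should be false; it is.

Knights: C and D. Knaves: A, B, and E.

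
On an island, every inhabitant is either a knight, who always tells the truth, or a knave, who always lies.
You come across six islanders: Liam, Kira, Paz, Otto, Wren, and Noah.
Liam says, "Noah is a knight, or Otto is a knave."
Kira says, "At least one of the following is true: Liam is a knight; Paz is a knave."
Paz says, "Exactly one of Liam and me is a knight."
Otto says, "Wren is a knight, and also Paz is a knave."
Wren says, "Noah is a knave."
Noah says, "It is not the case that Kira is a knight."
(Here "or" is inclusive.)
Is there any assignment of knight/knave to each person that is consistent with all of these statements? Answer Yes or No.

Yes

One consistent assignment: Liam=knave, Kira=knight, Paz=knave, Otto=knight, Wren=knight, Noah=knave.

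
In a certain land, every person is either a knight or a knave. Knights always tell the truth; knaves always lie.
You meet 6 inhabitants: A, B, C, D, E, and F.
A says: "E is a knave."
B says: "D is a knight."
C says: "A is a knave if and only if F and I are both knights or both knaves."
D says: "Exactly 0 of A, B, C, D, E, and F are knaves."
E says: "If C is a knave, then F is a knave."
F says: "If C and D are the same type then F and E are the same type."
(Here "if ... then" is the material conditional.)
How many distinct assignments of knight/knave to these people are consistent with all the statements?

1

Consistent assignments:
  A=knave, B=knave, C=knight, D=knave, E=knight, F=knight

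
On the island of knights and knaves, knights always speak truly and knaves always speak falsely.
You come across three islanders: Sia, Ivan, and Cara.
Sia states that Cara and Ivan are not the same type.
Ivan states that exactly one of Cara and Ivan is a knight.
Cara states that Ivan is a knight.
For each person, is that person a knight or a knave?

Sia is a knave, Ivan is a knave, and Cara is a knave.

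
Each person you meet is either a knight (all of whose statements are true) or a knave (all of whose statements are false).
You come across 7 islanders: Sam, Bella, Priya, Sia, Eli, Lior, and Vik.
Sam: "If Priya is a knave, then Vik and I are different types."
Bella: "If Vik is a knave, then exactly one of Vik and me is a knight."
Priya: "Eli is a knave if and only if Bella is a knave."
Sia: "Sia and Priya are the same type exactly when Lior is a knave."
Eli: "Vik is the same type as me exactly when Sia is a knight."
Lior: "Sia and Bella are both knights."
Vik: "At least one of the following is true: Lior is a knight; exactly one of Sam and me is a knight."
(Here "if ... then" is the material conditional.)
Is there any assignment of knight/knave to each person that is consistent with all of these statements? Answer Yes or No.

No

Checking all 128 assignments, each has at least one speaker whose statement's truth value contradicts their type.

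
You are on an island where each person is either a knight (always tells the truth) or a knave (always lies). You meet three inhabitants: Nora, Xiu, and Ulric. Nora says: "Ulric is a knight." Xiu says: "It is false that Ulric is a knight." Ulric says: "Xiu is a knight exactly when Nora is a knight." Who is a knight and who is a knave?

Suppose Nora is a knight. Then Nora's statement "Ulric is a knight" would have to be true. Checking the 4 ways to assign the others, none is consistent with every speaker.
(For instance, with Xiu=knight, Ulric=knave, Nora's claim "Ulric is a knight" comes out false where it would need to be true.)
So Nora must be a knave, making "Ulric is a knight" false. Taking Nora=knave, Xiu=knight, Ulric=knave, each remaining statement checks out:
  Xiu (knight): "it is false that Ulric is a knight" — true. ✓
  Ulric (knave): "Xiu is a knight exactly when Nora is a knight" — false. ✓
This is the unique consistent assignment.

Knights: Xiu. Knaves: Nora and Ulric.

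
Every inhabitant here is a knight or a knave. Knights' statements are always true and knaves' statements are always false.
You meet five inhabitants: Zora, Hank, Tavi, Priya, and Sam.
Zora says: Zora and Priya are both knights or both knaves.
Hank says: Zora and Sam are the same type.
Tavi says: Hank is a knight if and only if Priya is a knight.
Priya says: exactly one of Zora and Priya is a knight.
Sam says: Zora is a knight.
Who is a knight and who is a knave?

Zora is a knave, Hank is a knight, Tavi is a knight, Priya is a knight, and Sam is a knave.

As a knave, Zora's statement "Zora and Priya are both knights or both knaves" should be False; it is.
Hank is a knight; "Zora and Sam are the same type" is true, as required.
Tavi is a knight, and the claim "Hank is a knight if and only if Priya is a knight" is indeed true.
Since Priya is a knight, "exactly one of Zora and Priya is a knight" needs to be true, which holds.
Since Sam is a knave, "Zora is a knight" needs to be False, which holds.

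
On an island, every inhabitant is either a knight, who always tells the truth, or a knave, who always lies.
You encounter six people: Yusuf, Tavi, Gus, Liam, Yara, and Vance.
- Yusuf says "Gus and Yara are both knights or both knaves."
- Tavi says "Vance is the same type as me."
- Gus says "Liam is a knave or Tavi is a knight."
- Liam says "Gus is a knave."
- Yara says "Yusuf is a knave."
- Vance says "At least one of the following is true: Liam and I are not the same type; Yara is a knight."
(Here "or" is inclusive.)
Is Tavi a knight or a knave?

Tavi is a knave.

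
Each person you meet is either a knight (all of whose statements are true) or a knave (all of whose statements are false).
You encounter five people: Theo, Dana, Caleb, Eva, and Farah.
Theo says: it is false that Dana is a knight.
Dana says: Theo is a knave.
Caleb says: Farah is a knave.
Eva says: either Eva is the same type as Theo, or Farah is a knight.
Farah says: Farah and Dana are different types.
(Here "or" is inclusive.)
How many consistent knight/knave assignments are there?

3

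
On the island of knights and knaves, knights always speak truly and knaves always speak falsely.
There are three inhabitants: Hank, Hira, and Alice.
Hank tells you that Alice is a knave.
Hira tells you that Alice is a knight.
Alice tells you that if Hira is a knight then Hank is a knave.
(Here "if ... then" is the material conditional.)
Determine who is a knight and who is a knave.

Suppose Hank is a knight. Then Hank's statement "Alice is a knave" would have to be true. Checking the 4 ways to assign the others, none is consistent with every speaker.
(For instance, with Hira=knight, Alice=knight, Hank's claim "Alice is a knave" comes out false where it would need to be true.)
So Hank must be a knave, making "Alice is a knave" false. Taking Hank=knave, Hira=knight, Alice=knight, each remaining statement checks out:
  Hira (knight): "Alice is a knight" — true. ✓
  Alice (knight): "if Hira is a knight then Hank is a knave" — true. ✓
This is the unique consistent assignment.

Hank is a knave, Hira is a knight, and Alice is a knight.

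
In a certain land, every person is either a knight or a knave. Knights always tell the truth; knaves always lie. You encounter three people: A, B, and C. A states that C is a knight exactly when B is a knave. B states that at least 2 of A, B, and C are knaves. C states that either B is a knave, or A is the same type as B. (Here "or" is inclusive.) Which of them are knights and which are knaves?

A (knight): "C is a knight exactly when B is a knave" — true. ✓
As a knave, B's statement "at least 2 of A, B, and C are knaves" should be False; it is.
Since C is a knight, "either B is a knave, or A is the same type as B" needs to be true, which holds.

Knights: A and C. Knaves: B.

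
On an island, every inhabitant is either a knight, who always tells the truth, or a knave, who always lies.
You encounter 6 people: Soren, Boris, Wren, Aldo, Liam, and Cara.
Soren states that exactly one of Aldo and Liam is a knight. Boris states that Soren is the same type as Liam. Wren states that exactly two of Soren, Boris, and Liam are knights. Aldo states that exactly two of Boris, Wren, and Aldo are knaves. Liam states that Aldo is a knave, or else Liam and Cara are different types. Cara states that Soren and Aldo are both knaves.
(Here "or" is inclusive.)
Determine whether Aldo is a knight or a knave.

Aldo is a knight.

Consistent assignments: {Soren=knight, Boris=knave, Wren=knave, Aldo=knight, Liam=knave, Cara=knave}; {Soren=knave, Boris=knave, Wren=knave, Aldo=knight, Liam=knight, Cara=knave}
In every consistent assignment, Aldo is a knight.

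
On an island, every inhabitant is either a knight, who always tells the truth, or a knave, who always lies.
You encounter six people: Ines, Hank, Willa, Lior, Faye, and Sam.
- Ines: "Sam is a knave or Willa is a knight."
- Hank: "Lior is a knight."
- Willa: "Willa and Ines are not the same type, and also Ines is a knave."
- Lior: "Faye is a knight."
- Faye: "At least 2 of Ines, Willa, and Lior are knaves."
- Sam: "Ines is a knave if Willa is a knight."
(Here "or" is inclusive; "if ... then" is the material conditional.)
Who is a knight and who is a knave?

Ines is a knave, and the claim "Sam is a knave or Willa is a knight" is indeed false.
Since Hank is a knight, "Lior is a knight" needs to be true, which holds.
Willa (knave): "Willa and Ines are not the same type, and also Ines is a knave" — false. ✓
Since Lior is a knight, "Faye is a knight" needs to be true, which holds.
Faye is a knight, so "at least 2 of Ines, Willa, and Lior are knaves" must be true — and it is.
Sam (knight): "Ines is a knave if Willa is a knight" — true. ✓

Ines is a knave, Hank is a knight, Willa is a knave, Lior is a knight, Faye is a knight, and Sam is a knight.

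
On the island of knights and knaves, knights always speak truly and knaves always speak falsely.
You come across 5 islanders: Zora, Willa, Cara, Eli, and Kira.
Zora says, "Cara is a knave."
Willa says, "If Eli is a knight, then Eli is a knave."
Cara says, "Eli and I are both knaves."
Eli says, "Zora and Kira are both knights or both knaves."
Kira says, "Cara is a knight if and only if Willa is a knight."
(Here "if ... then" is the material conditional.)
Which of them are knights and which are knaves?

Zora is a knight, so "Cara is a knave" must be True — and it is.
Willa is a knave; "if Eli is a knight, then Eli is a knave" is False, as required.
Since Cara is a knave, "Eli and I are both knaves" needs to be False, which holds.
Since Eli is a knight, "Zora and Kira are both knights or both knaves" needs to be True, which holds.
Kira is a knight; "Cara is a knight if and only if Willa is a knight" is True, as required.

Zora is a knight, Willa is a knave, Cara is a knave, Eli is a knight, and Kira is a knight.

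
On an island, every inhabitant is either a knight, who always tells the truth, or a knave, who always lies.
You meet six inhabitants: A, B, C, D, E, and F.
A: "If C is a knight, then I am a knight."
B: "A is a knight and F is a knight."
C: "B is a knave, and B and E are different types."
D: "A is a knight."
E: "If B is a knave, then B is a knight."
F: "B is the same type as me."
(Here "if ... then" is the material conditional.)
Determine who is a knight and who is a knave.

Knights: A, B, D, E, and F. Knaves: C.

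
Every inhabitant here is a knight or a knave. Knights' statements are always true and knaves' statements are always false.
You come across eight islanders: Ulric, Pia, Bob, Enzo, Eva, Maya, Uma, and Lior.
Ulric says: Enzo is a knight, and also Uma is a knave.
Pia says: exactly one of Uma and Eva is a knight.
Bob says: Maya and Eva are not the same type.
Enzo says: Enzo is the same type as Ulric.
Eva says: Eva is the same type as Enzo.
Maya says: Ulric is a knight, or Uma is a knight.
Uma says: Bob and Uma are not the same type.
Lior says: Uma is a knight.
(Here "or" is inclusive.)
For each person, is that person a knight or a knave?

Knights: Ulric, Pia, Enzo, Eva, and Maya. Knaves: Bob, Uma, and Lior.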